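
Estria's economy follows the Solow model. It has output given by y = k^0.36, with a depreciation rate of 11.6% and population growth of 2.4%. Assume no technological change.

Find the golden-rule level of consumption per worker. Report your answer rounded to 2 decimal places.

At the golden rule, f'(k) = n + δ, so α·k^(α−1) = n + δ and k_gold = (α/(n + δ))^(1/(1−α)).
k_gold = (0.36/0.140)^(1/0.64) = 2.5714^1.5625 ≈ 4.3741
c_gold = f(k_gold) − (n + δ)·k_gold = 1.7011 − 0.140×4.3741 ≈ 1.0887

c_gold ≈ 1.09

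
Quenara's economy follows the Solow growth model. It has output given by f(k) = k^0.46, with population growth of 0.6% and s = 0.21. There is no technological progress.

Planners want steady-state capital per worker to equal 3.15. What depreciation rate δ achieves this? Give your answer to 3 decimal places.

At the steady state, Δk = 0, so s·k^α = (n + δ)·k.
So s / (n + δ) = (k*)^(1−α) = 3.15^0.54 = 1.8582.
Therefore n + δ = s / 1.8582 = 0.21 / 1.8582 = 0.1130, so δ = 0.1130 − 0.006 = 0.1070.

δ ≈ 0.107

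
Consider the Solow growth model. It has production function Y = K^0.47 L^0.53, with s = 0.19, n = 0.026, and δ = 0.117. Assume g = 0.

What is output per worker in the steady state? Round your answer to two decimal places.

Steady state requires s·f(k) = (n + δ)·k, i.e. s·k^α = (n + δ)·k.
Dividing both sides by k: k^(1−α) = s / (n + δ).
k^0.53 = 0.19 / (0.026 + 0.117) = 0.19 / 0.143 = 1.3287
k* = 1.3287^(1/0.53) ≈ 1.7095
y* = (k*)^α = 1.7095^0.47 ≈ 1.2866

y* ≈ 1.29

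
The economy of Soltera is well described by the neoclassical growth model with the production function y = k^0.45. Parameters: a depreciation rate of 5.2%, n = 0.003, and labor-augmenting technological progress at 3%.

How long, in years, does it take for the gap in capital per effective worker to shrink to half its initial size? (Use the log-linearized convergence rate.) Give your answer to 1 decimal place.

t_½ ≈ 14.8 years

Near the steady state the convergence rate is λ = (1 − α)(n + g + δ).
λ = (1 − 0.45) × 0.085 = 0.55 × 0.085 = 0.04675
Half-life = ln 2 / λ = 0.6931 / 0.04675 ≈ 14.83 years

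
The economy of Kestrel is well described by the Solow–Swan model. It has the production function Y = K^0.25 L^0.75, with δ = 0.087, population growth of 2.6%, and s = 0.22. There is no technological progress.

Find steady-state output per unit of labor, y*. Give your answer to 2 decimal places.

At the steady state, Δk = 0, so s·k^α = (n + δ)·k.
Dividing both sides by k: k^(1−α) = s / (n + δ).
k^0.75 = 0.22 / (0.026 + 0.087) = 0.22 / 0.113 = 1.9469
k* = 1.9469^(1/0.75) ≈ 2.4310
y* = (k*)^α = 2.4310^0.25 ≈ 1.2487

y* = 1.25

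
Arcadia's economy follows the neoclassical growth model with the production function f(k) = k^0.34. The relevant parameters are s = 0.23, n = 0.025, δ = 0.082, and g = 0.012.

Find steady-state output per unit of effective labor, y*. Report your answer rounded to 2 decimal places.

y* = 1.40

Steady state requires s·f(k) = (n + g + δ)·k, i.e. s·k^α = (n + g + δ)·k.
Dividing both sides by k: k^(1−α) = s / (n + g + δ).
k^0.66 = 0.23 / (0.025 + 0.012 + 0.082) = 0.23 / 0.119 = 1.9328
k* = 1.9328^(1/0.66) ≈ 2.7140
y* = (k*)^α = 2.7140^0.34 ≈ 1.4042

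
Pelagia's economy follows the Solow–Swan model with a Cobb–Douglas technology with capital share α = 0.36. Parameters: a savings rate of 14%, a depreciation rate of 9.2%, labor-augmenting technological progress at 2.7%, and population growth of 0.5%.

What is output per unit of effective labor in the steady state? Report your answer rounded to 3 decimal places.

At the steady state, Δk = 0, so s·k^α = (n + g + δ)·k.
Rearranging, k^(1−α) = s / (n + g + δ).
k^0.64 = 0.14 / (0.005 + 0.027 + 0.092) = 0.14 / 0.124 = 1.1290
k* = 1.1290^(1/0.64) ≈ 1.2087
y* = (k*)^α = 1.2087^0.36 ≈ 1.0706

y* ≈ 1.071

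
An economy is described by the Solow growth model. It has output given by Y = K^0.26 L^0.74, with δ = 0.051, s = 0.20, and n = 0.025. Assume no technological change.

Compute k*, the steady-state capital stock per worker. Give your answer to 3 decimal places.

k* = 3.697

Steady state requires s·f(k) = (n + δ)·k, i.e. s·k^α = (n + δ)·k.
Dividing both sides by k: k^(1−α) = s / (n + δ).
k^0.74 = 0.20 / (0.025 + 0.051) = 0.20 / 0.076 = 2.6316
k* = 2.6316^(1/0.74) ≈ 3.6971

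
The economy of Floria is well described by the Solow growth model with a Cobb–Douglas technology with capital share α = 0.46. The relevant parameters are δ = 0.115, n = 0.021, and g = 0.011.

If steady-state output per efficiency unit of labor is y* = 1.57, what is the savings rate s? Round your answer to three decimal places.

At the steady state, Δk = 0, so s·k^α = (n + g + δ)·k.
Since y* = [s/(n + g + δ)]^(α/(1−α)), we have s/(n + g + δ) = (y*)^((1−α)/α) = 1.57^1.1739 = 1.6981.
Therefore s = 1.6981 × (n + g + δ) = 1.6981 × 0.147 = 0.2496.

s ≈ 0.250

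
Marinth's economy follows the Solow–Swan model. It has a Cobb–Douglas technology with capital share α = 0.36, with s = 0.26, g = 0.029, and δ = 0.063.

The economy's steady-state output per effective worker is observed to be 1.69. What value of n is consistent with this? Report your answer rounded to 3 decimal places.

Steady state requires s·f(k) = (n + g + δ)·k, i.e. s·k^α = (n + g + δ)·k.
Since y* = [s/(n + g + δ)]^(α/(1−α)), we have s/(n + g + δ) = (y*)^((1−α)/α) = 1.69^1.7778 = 2.5418.
Therefore n + g + δ = s / 2.5418 = 0.26 / 2.5418 = 0.1023, so n = 0.1023 − 0.092 = 0.0103.

n ≈ 0.010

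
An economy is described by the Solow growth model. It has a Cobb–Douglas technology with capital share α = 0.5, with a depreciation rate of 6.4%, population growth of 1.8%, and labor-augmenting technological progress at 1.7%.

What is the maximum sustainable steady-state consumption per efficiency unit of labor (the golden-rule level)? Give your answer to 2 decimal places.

At the golden rule, f'(k) = n + g + δ, so α·k^(α−1) = n + g + δ and k_gold = (α/(n + g + δ))^(1/(1−α)).
k_gold = (0.5/0.099)^(1/0.5) = 5.0505^2 ≈ 25.5076
c_gold = f(k_gold) − (n + g + δ)·k_gold = 5.0505 − 0.099×25.5076 ≈ 2.5252

c_gold ≈ 2.53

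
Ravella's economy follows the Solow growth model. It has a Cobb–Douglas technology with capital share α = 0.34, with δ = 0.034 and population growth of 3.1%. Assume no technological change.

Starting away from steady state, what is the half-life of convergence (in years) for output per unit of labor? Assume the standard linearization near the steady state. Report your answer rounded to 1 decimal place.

about 16.2 years

Near the steady state the convergence rate is λ = (1 − α)(n + δ).
λ = (1 − 0.34) × 0.065 = 0.66 × 0.065 = 0.0429
Half-life = ln 2 / λ = 0.6931 / 0.0429 ≈ 16.16 years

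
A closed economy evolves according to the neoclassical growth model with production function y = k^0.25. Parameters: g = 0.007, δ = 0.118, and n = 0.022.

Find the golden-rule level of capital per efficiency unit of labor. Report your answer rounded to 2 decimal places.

The golden rule sets f'(k) = n + g + δ, i.e. α·k^(α−1) = n + g + δ.
So k^(1−α) = α / (n + g + δ) = 0.25 / 0.147 = 1.7007.
k_gold = 1.7007^(1/0.75) ≈ 2.0300

k_gold ≈ 2.03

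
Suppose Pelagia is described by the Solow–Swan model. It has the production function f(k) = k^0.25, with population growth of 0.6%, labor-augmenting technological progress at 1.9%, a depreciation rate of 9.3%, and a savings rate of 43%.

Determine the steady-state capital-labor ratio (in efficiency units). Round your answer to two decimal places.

k* ≈ 5.61

At the steady state, Δk = 0, so s·k^α = (n + g + δ)·k.
Dividing both sides by k: k^(1−α) = s / (n + g + δ).
k^0.75 = 0.43 / (0.006 + 0.019 + 0.093) = 0.43 / 0.118 = 3.6441
k* = 3.6441^(1/0.75) ≈ 5.6077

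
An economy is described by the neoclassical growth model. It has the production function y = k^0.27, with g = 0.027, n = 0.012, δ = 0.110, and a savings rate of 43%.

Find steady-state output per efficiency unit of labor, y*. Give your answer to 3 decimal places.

In steady state, investment equals break-even investment: s·k^α = (n + g + δ)·k.
Rearranging, k^(1−α) = s / (n + g + δ).
k^0.73 = 0.43 / (0.012 + 0.027 + 0.110) = 0.43 / 0.149 = 2.8859
k* = 2.8859^(1/0.73) ≈ 4.2709
y* = (k*)^α = 4.2709^0.27 ≈ 1.4799

y* = 1.480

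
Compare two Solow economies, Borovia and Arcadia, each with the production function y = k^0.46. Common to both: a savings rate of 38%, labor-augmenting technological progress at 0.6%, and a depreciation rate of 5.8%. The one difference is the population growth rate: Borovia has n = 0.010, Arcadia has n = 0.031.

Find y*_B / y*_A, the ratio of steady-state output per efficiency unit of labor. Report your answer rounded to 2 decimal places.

ratio ≈ 1.24

Steady-state y* = [s/(n + g + δ)]^(α/(1−α)), so the ratio is [ (s_B/(n + g + δ)_B) / (s_A/(n + g + δ)_A) ]^0.8519.
s_B/(n + g + δ)_B = 0.38/0.074 = 5.1351; s_A/(n + g + δ)_A = 0.38/0.095 = 4.0000.
Ratio = (5.1351/4.0000)^0.8519 = 1.2838^0.8519 ≈ 1.2372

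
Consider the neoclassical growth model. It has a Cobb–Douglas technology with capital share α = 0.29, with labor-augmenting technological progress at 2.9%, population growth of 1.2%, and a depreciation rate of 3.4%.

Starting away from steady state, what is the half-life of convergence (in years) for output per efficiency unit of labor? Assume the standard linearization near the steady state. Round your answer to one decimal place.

Near the steady state the convergence rate is λ = (1 − α)(n + g + δ).
λ = (1 − 0.29) × 0.075 = 0.71 × 0.075 = 0.05325
Half-life = ln 2 / λ = 0.6931 / 0.05325 ≈ 13.02 years

half-life ≈ 13.0 years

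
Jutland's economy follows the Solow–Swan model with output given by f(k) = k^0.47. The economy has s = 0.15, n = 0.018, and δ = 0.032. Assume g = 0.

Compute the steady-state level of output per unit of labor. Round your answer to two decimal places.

y* = 2.65

At the steady state, Δk = 0, so s·k^α = (n + δ)·k.
Rearranging, k^(1−α) = s / (n + δ).
k^0.53 = 0.15 / (0.018 + 0.032) = 0.15 / 0.050 = 3.0000
k* = 3.0000^(1/0.53) ≈ 7.9475
y* = (k*)^α = 7.9475^0.47 ≈ 2.6492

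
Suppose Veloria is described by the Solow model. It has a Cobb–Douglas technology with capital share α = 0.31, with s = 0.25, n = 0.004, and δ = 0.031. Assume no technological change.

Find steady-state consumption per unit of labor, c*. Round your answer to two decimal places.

Steady state requires s·f(k) = (n + δ)·k, i.e. s·k^α = (n + δ)·k.
Rearranging, k^(1−α) = s / (n + δ).
k^0.69 = 0.25 / (0.004 + 0.031) = 0.25 / 0.035 = 7.1429
k* = 7.1429^(1/0.69) ≈ 17.2782
y* = (k*)^α = 17.2782^0.31 ≈ 2.4189
c* = (1 − s)·y* = (1 − 0.25) × 2.4189 ≈ 1.8142

c* ≈ 1.81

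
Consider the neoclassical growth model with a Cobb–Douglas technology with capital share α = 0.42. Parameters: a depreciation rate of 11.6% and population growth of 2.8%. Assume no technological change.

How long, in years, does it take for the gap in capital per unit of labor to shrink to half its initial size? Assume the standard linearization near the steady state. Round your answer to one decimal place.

Near the steady state the convergence rate is λ = (1 − α)(n + δ).
λ = (1 − 0.42) × 0.144 = 0.58 × 0.144 = 0.08352
Half-life = ln 2 / λ = 0.6931 / 0.08352 ≈ 8.30 years

half-life ≈ 8.3 years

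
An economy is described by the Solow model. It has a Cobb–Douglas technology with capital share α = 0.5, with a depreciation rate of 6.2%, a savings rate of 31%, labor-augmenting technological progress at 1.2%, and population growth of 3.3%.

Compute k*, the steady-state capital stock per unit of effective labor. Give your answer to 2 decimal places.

At the steady state, Δk = 0, so s·k^α = (n + g + δ)·k.
Rearranging, k^(1−α) = s / (n + g + δ).
k^0.5 = 0.31 / (0.033 + 0.012 + 0.062) = 0.31 / 0.107 = 2.8972
k* = 2.8972^(1/0.5) ≈ 8.3938

k* = 8.39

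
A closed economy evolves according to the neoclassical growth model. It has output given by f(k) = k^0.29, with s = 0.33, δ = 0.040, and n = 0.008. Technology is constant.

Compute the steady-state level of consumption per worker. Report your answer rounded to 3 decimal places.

At the steady state, Δk = 0, so s·k^α = (n + δ)·k.
Dividing both sides by k: k^(1−α) = s / (n + δ).
k^0.71 = 0.33 / (0.008 + 0.040) = 0.33 / 0.048 = 6.8750
k* = 6.8750^(1/0.71) ≈ 15.1098
y* = (k*)^α = 15.1098^0.29 ≈ 2.1978
c* = (1 − s)·y* = (1 − 0.33) × 2.1978 ≈ 1.4725

c* = 1.473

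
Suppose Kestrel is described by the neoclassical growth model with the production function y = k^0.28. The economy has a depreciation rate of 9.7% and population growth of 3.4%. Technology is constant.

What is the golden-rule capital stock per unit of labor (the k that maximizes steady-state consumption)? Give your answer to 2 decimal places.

k_gold ≈ 2.87

The golden rule sets f'(k) = n + δ, i.e. α·k^(α−1) = n + δ.
So k^(1−α) = α / (n + δ) = 0.28 / 0.131 = 2.1374.
k_gold = 2.1374^(1/0.72) ≈ 2.8719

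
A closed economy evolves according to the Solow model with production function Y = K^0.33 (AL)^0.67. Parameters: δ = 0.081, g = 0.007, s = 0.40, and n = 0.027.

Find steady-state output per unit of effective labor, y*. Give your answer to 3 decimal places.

At the steady state, Δk = 0, so s·k^α = (n + g + δ)·k.
Rearranging, k^(1−α) = s / (n + g + δ).
k^0.67 = 0.40 / (0.027 + 0.007 + 0.081) = 0.40 / 0.115 = 3.4783
k* = 3.4783^(1/0.67) ≈ 6.4270
y* = (k*)^α = 6.4270^0.33 ≈ 1.8477

y* = 1.848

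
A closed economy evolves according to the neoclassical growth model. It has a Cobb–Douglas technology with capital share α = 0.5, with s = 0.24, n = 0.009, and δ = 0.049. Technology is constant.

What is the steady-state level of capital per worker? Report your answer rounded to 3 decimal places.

In steady state, investment equals break-even investment: s·k^α = (n + δ)·k.
Rearranging, k^(1−α) = s / (n + δ).
k^0.5 = 0.24 / (0.009 + 0.049) = 0.24 / 0.058 = 4.1379
k* = 4.1379^(1/0.5) ≈ 17.1222

k* = 17.122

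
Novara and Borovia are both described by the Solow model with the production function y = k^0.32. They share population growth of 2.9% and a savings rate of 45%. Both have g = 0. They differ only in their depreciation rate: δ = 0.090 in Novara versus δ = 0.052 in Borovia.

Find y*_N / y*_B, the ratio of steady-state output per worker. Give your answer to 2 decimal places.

ratio ≈ 0.83

Steady-state y* = [s/(n + δ)]^(α/(1−α)), so the ratio is [ (s_N/(n + δ)_N) / (s_B/(n + δ)_B) ]^0.4706.
s_N/(n + δ)_N = 0.45/0.119 = 3.7815; s_B/(n + δ)_B = 0.45/0.081 = 5.5556.
Ratio = (3.7815/5.5556)^0.4706 = 0.6807^0.4706 ≈ 0.8344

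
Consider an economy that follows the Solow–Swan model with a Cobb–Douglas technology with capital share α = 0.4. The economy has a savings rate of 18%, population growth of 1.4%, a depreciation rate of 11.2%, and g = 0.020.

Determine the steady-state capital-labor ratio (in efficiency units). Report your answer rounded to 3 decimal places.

At the steady state, Δk = 0, so s·k^α = (n + g + δ)·k.
Dividing both sides by k: k^(1−α) = s / (n + g + δ).
k^0.6 = 0.18 / (0.014 + 0.020 + 0.112) = 0.18 / 0.146 = 1.2329
k* = 1.2329^(1/0.6) ≈ 1.4176

k* = 1.418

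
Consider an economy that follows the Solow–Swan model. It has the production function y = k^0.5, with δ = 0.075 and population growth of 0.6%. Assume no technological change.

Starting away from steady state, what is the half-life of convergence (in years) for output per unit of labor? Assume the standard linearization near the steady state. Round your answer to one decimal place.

Near the steady state the convergence rate is λ = (1 − α)(n + δ).
λ = (1 − 0.5) × 0.081 = 0.5 × 0.081 = 0.0405
Half-life = ln 2 / λ = 0.6931 / 0.0405 ≈ 17.11 years

about 17.1 years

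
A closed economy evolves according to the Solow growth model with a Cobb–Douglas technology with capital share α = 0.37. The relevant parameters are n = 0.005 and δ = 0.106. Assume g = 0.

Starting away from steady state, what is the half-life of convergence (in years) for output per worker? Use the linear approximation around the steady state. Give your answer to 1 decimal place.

t_½ ≈ 9.9 years

Near the steady state the convergence rate is λ = (1 − α)(n + δ).
λ = (1 − 0.37) × 0.111 = 0.63 × 0.111 = 0.06993
Half-life = ln 2 / λ = 0.6931 / 0.06993 ≈ 9.91 years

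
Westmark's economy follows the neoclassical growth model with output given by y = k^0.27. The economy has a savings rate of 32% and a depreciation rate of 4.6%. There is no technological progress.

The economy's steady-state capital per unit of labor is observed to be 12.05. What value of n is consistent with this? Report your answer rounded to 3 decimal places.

At the steady state, Δk = 0, so s·k^α = (n + δ)·k.
So s / (n + δ) = (k*)^(1−α) = 12.05^0.73 = 6.1535.
Therefore n + δ = s / 6.1535 = 0.32 / 6.1535 = 0.0520, so n = 0.0520 − 0.046 = 0.0060.

n ≈ 0.006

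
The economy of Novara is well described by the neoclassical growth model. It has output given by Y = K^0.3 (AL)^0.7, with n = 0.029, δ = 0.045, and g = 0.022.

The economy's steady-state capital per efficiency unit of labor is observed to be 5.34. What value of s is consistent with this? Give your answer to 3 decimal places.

s ≈ 0.310

Steady state requires s·f(k) = (n + g + δ)·k, i.e. s·k^α = (n + g + δ)·k.
So s / (n + g + δ) = (k*)^(1−α) = 5.34^0.7 = 3.2306.
Therefore s = 3.2306 × (n + g + δ) = 3.2306 × 0.096 = 0.3101.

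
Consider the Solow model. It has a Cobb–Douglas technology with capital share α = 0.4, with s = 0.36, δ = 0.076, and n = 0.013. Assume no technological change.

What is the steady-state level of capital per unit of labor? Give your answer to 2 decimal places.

At the steady state, Δk = 0, so s·k^α = (n + δ)·k.
Dividing both sides by k: k^(1−α) = s / (n + δ).
k^0.6 = 0.36 / (0.013 + 0.076) = 0.36 / 0.089 = 4.0449
k* = 4.0449^(1/0.6) ≈ 10.2686

k* = 10.27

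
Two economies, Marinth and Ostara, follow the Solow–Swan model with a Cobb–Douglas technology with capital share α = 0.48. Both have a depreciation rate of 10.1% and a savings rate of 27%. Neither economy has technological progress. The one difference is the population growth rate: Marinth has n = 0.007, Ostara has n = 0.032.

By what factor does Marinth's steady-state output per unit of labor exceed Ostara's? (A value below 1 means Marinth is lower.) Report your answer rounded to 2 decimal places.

ratio ≈ 1.21

Steady-state y* = [s/(n + δ)]^(α/(1−α)), so the ratio is [ (s_M/(n + δ)_M) / (s_O/(n + δ)_O) ]^0.9231.
s_M/(n + δ)_M = 0.27/0.108 = 2.5000; s_O/(n + δ)_O = 0.27/0.133 = 2.0301.
Ratio = (2.5000/2.0301)^0.9231 = 1.2315^0.9231 ≈ 1.2119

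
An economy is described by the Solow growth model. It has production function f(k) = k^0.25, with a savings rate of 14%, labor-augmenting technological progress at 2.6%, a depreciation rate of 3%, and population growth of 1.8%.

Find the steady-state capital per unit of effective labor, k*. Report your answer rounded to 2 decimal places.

k* ≈ 2.34

In steady state, investment equals break-even investment: s·k^α = (n + g + δ)·k.
Rearranging, k^(1−α) = s / (n + g + δ).
k^0.75 = 0.14 / (0.018 + 0.026 + 0.030) = 0.14 / 0.074 = 1.8919
k* = 1.8919^(1/0.75) ≈ 2.3399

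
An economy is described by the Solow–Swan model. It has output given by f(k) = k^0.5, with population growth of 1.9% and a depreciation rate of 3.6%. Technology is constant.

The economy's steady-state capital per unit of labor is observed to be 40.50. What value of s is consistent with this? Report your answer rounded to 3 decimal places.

In steady state, investment equals break-even investment: s·k^α = (n + δ)·k.
So s / (n + δ) = (k*)^(1−α) = 40.50^0.5 = 6.3640.
Therefore s = 6.3640 × (n + δ) = 6.3640 × 0.055 = 0.3500.

s ≈ 0.350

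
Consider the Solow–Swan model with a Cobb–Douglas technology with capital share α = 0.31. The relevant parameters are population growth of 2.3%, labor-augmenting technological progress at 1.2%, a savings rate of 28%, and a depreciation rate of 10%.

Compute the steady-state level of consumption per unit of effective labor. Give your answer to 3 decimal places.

Steady state requires s·f(k) = (n + g + δ)·k, i.e. s·k^α = (n + g + δ)·k.
Rearranging, k^(1−α) = s / (n + g + δ).
k^0.69 = 0.28 / (0.023 + 0.012 + 0.100) = 0.28 / 0.135 = 2.0741
k* = 2.0741^(1/0.69) ≈ 2.8785
y* = (k*)^α = 2.8785^0.31 ≈ 1.3878
c* = (1 − s)·y* = (1 − 0.28) × 1.3878 ≈ 0.9992

c* = 0.999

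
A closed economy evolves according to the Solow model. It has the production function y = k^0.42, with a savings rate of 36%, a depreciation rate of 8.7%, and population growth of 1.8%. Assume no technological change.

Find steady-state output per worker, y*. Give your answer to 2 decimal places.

Steady state requires s·f(k) = (n + δ)·k, i.e. s·k^α = (n + δ)·k.
Rearranging, k^(1−α) = s / (n + δ).
k^0.58 = 0.36 / (0.018 + 0.087) = 0.36 / 0.105 = 3.4286
k* = 3.4286^(1/0.58) ≈ 8.3679
y* = (k*)^α = 8.3679^0.42 ≈ 2.4406

y* ≈ 2.44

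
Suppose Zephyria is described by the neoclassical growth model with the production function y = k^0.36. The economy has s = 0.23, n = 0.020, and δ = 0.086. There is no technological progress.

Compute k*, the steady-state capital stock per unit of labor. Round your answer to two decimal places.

k* = 3.35

Steady state requires s·f(k) = (n + δ)·k, i.e. s·k^α = (n + δ)·k.
Dividing both sides by k: k^(1−α) = s / (n + δ).
k^0.64 = 0.23 / (0.020 + 0.086) = 0.23 / 0.106 = 2.1698
k* = 2.1698^(1/0.64) ≈ 3.3547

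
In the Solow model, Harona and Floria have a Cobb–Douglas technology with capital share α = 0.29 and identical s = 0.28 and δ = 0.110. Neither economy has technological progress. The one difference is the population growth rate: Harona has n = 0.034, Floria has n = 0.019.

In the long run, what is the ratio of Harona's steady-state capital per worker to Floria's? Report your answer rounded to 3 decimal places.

ratio ≈ 0.856

Steady-state k* = [s/(n + δ)]^(1/(1−α)), so the ratio is [ (s_H/(n + δ)_H) / (s_F/(n + δ)_F) ]^1.4085.
s_H/(n + δ)_H = 0.28/0.144 = 1.9444; s_F/(n + δ)_F = 0.28/0.129 = 2.1705.
Ratio = (1.9444/2.1705)^1.4085 = 0.8958^1.4085 ≈ 0.8564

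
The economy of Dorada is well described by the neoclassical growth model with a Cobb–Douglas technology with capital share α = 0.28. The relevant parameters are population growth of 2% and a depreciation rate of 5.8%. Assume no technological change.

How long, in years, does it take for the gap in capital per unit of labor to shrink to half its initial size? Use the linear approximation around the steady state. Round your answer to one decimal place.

Near the steady state the convergence rate is λ = (1 − α)(n + δ).
λ = (1 − 0.28) × 0.078 = 0.72 × 0.078 = 0.05616
Half-life = ln 2 / λ = 0.6931 / 0.05616 ≈ 12.34 years

t_½ ≈ 12.3 years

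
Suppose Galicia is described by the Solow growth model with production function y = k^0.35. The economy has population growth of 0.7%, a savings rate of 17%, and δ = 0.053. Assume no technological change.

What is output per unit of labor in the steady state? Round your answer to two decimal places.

y* ≈ 1.75

In steady state, investment equals break-even investment: s·k^α = (n + δ)·k.
Dividing both sides by k: k^(1−α) = s / (n + δ).
k^0.65 = 0.17 / (0.007 + 0.053) = 0.17 / 0.060 = 2.8333
k* = 2.8333^(1/0.65) ≈ 4.9640
y* = (k*)^α = 4.9640^0.35 ≈ 1.7520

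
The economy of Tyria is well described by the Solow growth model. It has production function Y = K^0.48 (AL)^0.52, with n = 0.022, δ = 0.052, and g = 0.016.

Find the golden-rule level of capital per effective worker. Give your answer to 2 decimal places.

k_gold ≈ 25.01

The golden rule sets f'(k) = n + g + δ, i.e. α·k^(α−1) = n + g + δ.
So k^(1−α) = α / (n + g + δ) = 0.48 / 0.090 = 5.3333.
k_gold = 5.3333^(1/0.52) ≈ 25.0074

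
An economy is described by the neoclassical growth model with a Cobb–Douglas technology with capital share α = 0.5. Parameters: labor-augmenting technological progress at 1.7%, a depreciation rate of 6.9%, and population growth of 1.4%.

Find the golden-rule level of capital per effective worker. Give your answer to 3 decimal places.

k_gold ≈ 25.000

The golden rule sets f'(k) = n + g + δ, i.e. α·k^(α−1) = n + g + δ.
So k^(1−α) = α / (n + g + δ) = 0.5 / 0.100 = 5.0000.
k_gold = 5.0000^(1/0.5) ≈ 25.0000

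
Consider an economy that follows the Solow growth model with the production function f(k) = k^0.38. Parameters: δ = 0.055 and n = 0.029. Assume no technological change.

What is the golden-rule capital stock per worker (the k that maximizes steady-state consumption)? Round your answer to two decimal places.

The golden rule sets f'(k) = n + δ, i.e. α·k^(α−1) = n + δ.
So k^(1−α) = α / (n + δ) = 0.38 / 0.084 = 4.5238.
k_gold = 4.5238^(1/0.62) ≈ 11.4094

k_gold ≈ 11.41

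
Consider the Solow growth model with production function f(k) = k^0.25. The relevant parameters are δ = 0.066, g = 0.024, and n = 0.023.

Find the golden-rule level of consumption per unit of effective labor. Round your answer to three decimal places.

c_gold ≈ 0.977

At the golden rule, f'(k) = n + g + δ, so α·k^(α−1) = n + g + δ and k_gold = (α/(n + g + δ))^(1/(1−α)).
k_gold = (0.25/0.113)^(1/0.75) = 2.2124^1.3333 ≈ 2.8827
c_gold = f(k_gold) − (n + g + δ)·k_gold = 1.3030 − 0.113×2.8827 ≈ 0.9773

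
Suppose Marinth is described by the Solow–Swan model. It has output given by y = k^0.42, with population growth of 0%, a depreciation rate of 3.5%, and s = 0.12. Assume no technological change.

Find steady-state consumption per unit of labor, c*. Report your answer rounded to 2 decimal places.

At the steady state, Δk = 0, so s·k^α = (n + δ)·k.
Rearranging, k^(1−α) = s / (n + δ).
k^0.58 = 0.12 / (0.000 + 0.035) = 0.12 / 0.035 = 3.4286
k* = 3.4286^(1/0.58) ≈ 8.3679
y* = (k*)^α = 8.3679^0.42 ≈ 2.4406
c* = (1 − s)·y* = (1 − 0.12) × 2.4406 ≈ 2.1477

c* ≈ 2.15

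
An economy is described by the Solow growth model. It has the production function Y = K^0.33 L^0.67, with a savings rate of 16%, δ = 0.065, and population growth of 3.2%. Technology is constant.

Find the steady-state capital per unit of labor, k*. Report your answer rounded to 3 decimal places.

In steady state, investment equals break-even investment: s·k^α = (n + δ)·k.
Dividing both sides by k: k^(1−α) = s / (n + δ).
k^0.67 = 0.16 / (0.032 + 0.065) = 0.16 / 0.097 = 1.6495
k* = 1.6495^(1/0.67) ≈ 2.1106

k* ≈ 2.111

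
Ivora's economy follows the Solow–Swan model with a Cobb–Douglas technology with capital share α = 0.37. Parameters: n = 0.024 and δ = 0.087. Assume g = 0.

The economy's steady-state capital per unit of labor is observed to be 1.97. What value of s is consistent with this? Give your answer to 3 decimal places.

At the steady state, Δk = 0, so s·k^α = (n + δ)·k.
So s / (n + δ) = (k*)^(1−α) = 1.97^0.63 = 1.5329.
Therefore s = 1.5329 × (n + δ) = 1.5329 × 0.111 = 0.1702.

s ≈ 0.170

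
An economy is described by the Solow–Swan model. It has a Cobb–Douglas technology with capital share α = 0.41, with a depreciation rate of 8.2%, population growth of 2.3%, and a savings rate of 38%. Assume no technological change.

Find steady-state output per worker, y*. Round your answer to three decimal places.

y* ≈ 2.444

Steady state requires s·f(k) = (n + δ)·k, i.e. s·k^α = (n + δ)·k.
Dividing both sides by k: k^(1−α) = s / (n + δ).
k^0.59 = 0.38 / (0.023 + 0.082) = 0.38 / 0.105 = 3.6190
k* = 3.6190^(1/0.59) ≈ 8.8463
y* = (k*)^α = 8.8463^0.41 ≈ 2.4444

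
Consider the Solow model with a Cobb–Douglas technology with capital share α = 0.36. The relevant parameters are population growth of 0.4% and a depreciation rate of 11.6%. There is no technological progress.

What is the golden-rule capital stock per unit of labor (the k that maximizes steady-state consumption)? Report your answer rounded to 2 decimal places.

The golden rule sets f'(k) = n + δ, i.e. α·k^(α−1) = n + δ.
So k^(1−α) = α / (n + δ) = 0.36 / 0.120 = 3.0000.
k_gold = 3.0000^(1/0.64) ≈ 5.5655

k_gold ≈ 5.57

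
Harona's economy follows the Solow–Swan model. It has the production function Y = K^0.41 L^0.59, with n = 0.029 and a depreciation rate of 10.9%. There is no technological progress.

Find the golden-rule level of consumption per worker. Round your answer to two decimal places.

At the golden rule, f'(k) = n + δ, so α·k^(α−1) = n + δ and k_gold = (α/(n + δ))^(1/(1−α)).
k_gold = (0.41/0.138)^(1/0.59) = 2.9710^1.6949 ≈ 6.3317
c_gold = f(k_gold) − (n + δ)·k_gold = 2.1312 − 0.138×6.3317 ≈ 1.2574

c_gold ≈ 1.26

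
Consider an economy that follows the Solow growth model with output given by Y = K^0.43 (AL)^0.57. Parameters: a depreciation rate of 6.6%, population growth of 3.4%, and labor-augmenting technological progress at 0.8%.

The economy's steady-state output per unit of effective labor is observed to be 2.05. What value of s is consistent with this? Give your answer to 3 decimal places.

In steady state, investment equals break-even investment: s·k^α = (n + g + δ)·k.
Since y* = [s/(n + g + δ)]^(α/(1−α)), we have s/(n + g + δ) = (y*)^((1−α)/α) = 2.05^1.3256 = 2.5898.
Therefore s = 2.5898 × (n + g + δ) = 2.5898 × 0.108 = 0.2797.

s ≈ 0.280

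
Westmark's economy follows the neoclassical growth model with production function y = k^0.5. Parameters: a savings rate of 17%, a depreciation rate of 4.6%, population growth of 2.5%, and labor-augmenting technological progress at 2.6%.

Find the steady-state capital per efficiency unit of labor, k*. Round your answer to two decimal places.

k* ≈ 3.07

In steady state, investment equals break-even investment: s·k^α = (n + g + δ)·k.
Dividing both sides by k: k^(1−α) = s / (n + g + δ).
k^0.5 = 0.17 / (0.025 + 0.026 + 0.046) = 0.17 / 0.097 = 1.7526
k* = 1.7526^(1/0.5) ≈ 3.0716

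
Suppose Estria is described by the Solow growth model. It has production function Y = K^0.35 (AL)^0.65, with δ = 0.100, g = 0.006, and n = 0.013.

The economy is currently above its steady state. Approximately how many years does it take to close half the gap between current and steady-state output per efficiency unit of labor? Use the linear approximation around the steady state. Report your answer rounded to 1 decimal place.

t_½ ≈ 9.0 years

Near the steady state the convergence rate is λ = (1 − α)(n + g + δ).
λ = (1 − 0.35) × 0.119 = 0.65 × 0.119 = 0.07735
Half-life = ln 2 / λ = 0.6931 / 0.07735 ≈ 8.96 years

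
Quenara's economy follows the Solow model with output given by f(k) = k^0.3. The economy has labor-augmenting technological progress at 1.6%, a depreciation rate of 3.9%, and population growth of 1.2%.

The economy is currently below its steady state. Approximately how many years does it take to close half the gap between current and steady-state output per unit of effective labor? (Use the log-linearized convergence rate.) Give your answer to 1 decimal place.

Near the steady state the convergence rate is λ = (1 − α)(n + g + δ).
λ = (1 − 0.3) × 0.067 = 0.7 × 0.067 = 0.0469
Half-life = ln 2 / λ = 0.6931 / 0.0469 ≈ 14.78 years

half-life ≈ 14.8 years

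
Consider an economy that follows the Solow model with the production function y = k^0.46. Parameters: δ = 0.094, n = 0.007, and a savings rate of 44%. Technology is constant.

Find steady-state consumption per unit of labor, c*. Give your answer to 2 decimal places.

In steady state, investment equals break-even investment: s·k^α = (n + δ)·k.
Dividing both sides by k: k^(1−α) = s / (n + δ).
k^0.54 = 0.44 / (0.007 + 0.094) = 0.44 / 0.101 = 4.3564
k* = 4.3564^(1/0.54) ≈ 15.2605
y* = (k*)^α = 15.2605^0.46 ≈ 3.5030
c* = (1 − s)·y* = (1 − 0.44) × 3.5030 ≈ 1.9617

c* = 1.96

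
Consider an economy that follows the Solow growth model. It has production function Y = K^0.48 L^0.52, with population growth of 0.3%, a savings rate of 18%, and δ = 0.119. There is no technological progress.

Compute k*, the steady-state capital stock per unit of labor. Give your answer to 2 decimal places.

k* ≈ 2.11

Steady state requires s·f(k) = (n + δ)·k, i.e. s·k^α = (n + δ)·k.
Rearranging, k^(1−α) = s / (n + δ).
k^0.52 = 0.18 / (0.003 + 0.119) = 0.18 / 0.122 = 1.4754
k* = 1.4754^(1/0.52) ≈ 2.1126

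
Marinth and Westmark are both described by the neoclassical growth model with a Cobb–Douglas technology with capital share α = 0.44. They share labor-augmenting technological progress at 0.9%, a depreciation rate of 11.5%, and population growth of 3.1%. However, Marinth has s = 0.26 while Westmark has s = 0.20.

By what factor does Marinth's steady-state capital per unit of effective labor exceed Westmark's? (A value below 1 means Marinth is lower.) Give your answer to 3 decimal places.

k*_M / k*_W ≈ 1.598

Steady-state k* = [s/(n + g + δ)]^(1/(1−α)), so the ratio is [ (s_M/(n + g + δ)_M) / (s_W/(n + g + δ)_W) ]^1.7857.
s_M/(n + g + δ)_M = 0.26/0.155 = 1.6774; s_W/(n + g + δ)_W = 0.20/0.155 = 1.2903.
Ratio = (1.6774/1.2903)^1.7857 = 1.3000^1.7857 ≈ 1.5976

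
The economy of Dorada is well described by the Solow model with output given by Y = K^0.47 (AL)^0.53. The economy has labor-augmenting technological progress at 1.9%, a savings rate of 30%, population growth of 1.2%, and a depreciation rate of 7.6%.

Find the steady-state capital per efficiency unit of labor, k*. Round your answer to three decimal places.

At the steady state, Δk = 0, so s·k^α = (n + g + δ)·k.
Dividing both sides by k: k^(1−α) = s / (n + g + δ).
k^0.53 = 0.30 / (0.012 + 0.019 + 0.076) = 0.30 / 0.107 = 2.8037
k* = 2.8037^(1/0.53) ≈ 6.9948

k* ≈ 6.995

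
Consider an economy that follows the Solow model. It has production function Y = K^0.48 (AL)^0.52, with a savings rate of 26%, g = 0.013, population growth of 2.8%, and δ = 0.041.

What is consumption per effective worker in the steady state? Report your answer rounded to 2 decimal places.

At the steady state, Δk = 0, so s·k^α = (n + g + δ)·k.
Rearranging, k^(1−α) = s / (n + g + δ).
k^0.52 = 0.26 / (0.028 + 0.013 + 0.041) = 0.26 / 0.082 = 3.1707
k* = 3.1707^(1/0.52) ≈ 9.1994
y* = (k*)^α = 9.1994^0.48 ≈ 2.9014
c* = (1 − s)·y* = (1 − 0.26) × 2.9014 ≈ 2.1470

c* ≈ 2.15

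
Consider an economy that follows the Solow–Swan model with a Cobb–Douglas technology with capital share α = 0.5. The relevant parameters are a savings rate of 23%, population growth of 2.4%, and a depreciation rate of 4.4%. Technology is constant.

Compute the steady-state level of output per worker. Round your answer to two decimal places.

In steady state, investment equals break-even investment: s·k^α = (n + δ)·k.
Dividing both sides by k: k^(1−α) = s / (n + δ).
k^0.5 = 0.23 / (0.024 + 0.044) = 0.23 / 0.068 = 3.3824
k* = 3.3824^(1/0.5) ≈ 11.4406
y* = (k*)^α = 11.4406^0.5 ≈ 3.3824

y* ≈ 3.38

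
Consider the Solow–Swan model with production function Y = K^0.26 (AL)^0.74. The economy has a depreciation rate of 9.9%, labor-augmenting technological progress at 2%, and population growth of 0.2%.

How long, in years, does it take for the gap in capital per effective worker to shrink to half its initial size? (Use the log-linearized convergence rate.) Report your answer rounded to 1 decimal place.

half-life ≈ 7.7 years

Near the steady state the convergence rate is λ = (1 − α)(n + g + δ).
λ = (1 − 0.26) × 0.121 = 0.74 × 0.121 = 0.08954
Half-life = ln 2 / λ = 0.6931 / 0.08954 ≈ 7.74 years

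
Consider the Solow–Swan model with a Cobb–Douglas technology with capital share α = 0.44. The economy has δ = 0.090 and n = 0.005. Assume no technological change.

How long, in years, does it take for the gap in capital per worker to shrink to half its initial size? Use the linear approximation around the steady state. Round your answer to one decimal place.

Near the steady state the convergence rate is λ = (1 − α)(n + δ).
λ = (1 − 0.44) × 0.095 = 0.56 × 0.095 = 0.0532
Half-life = ln 2 / λ = 0.6931 / 0.0532 ≈ 13.03 years

t_½ ≈ 13.0 years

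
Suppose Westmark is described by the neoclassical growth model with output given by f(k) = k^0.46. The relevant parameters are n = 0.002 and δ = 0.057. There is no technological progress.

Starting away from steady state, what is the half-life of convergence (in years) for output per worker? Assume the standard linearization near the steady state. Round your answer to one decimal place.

Near the steady state the convergence rate is λ = (1 − α)(n + δ).
λ = (1 − 0.46) × 0.059 = 0.54 × 0.059 = 0.03186
Half-life = ln 2 / λ = 0.6931 / 0.03186 ≈ 21.75 years

half-life ≈ 21.8 years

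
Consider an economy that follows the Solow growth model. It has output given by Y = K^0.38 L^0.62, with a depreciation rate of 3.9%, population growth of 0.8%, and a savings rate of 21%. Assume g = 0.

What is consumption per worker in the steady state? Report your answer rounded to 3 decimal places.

c* ≈ 1.977

Steady state requires s·f(k) = (n + δ)·k, i.e. s·k^α = (n + δ)·k.
Dividing both sides by k: k^(1−α) = s / (n + δ).
k^0.62 = 0.21 / (0.008 + 0.039) = 0.21 / 0.047 = 4.4681
k* = 4.4681^(1/0.62) ≈ 11.1837
y* = (k*)^α = 11.1837^0.38 ≈ 2.5030
c* = (1 − s)·y* = (1 − 0.21) × 2.5030 ≈ 1.9774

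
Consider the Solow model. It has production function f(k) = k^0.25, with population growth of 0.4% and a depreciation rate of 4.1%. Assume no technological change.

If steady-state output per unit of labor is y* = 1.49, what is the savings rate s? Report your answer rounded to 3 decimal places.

Steady state requires s·f(k) = (n + δ)·k, i.e. s·k^α = (n + δ)·k.
Since y* = [s/(n + δ)]^(α/(1−α)), we have s/(n + δ) = (y*)^((1−α)/α) = 1.49^3 = 3.3079.
Therefore s = 3.3079 × (n + δ) = 3.3079 × 0.045 = 0.1489.

s ≈ 0.149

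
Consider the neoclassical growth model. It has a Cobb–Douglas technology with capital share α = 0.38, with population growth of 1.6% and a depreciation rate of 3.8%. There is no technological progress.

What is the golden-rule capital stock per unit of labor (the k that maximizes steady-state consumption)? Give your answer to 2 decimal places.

The golden rule sets f'(k) = n + δ, i.e. α·k^(α−1) = n + δ.
So k^(1−α) = α / (n + δ) = 0.38 / 0.054 = 7.0370.
k_gold = 7.0370^(1/0.62) ≈ 23.2677

k_gold ≈ 23.27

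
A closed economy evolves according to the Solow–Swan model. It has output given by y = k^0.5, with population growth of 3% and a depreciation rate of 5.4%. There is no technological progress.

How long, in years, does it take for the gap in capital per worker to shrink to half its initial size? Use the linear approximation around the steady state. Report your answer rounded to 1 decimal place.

about 16.5 years

Near the steady state the convergence rate is λ = (1 − α)(n + δ).
λ = (1 − 0.5) × 0.084 = 0.5 × 0.084 = 0.0420
Half-life = ln 2 / λ = 0.6931 / 0.0420 ≈ 16.50 years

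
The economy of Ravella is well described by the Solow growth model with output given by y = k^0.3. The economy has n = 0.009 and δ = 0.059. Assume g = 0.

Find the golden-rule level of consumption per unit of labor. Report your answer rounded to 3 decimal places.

At the golden rule, f'(k) = n + δ, so α·k^(α−1) = n + δ and k_gold = (α/(n + δ))^(1/(1−α)).
k_gold = (0.3/0.068)^(1/0.7) = 4.4118^1.4286 ≈ 8.3349
c_gold = f(k_gold) − (n + δ)·k_gold = 1.8892 − 0.068×8.3349 ≈ 1.3224

c_gold ≈ 1.322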